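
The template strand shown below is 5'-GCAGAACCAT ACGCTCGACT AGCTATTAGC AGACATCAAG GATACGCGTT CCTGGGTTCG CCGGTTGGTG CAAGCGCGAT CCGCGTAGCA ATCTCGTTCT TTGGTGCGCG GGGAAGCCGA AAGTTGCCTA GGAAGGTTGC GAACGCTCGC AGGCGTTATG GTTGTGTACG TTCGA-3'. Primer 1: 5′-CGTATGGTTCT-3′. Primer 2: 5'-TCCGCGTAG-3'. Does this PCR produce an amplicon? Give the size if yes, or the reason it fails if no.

No product — the primers' 3' ends point away from each other.

Primer 1 (CGTATGGTTCT) has reverse complement AGAACCATACG, which matches the top strand at positions 3–13; primer 1 anneals to the top strand there with its 3' end pointing upstream toward position 3.
Primer 2 (TCCGCGTAG) matches the top strand directly at positions 80–88; it anneals to the bottom strand with its 3' end pointing downstream toward position 88.
The 3' ends diverge (primer 1 extends toward position 1, primer 2 toward position 175), so the primers never converge on a shared product.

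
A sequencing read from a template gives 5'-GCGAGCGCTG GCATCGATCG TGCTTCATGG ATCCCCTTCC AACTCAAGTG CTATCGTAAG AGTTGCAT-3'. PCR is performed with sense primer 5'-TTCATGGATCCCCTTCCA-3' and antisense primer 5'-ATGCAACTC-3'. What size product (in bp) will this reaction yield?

Scanning the template, TTCATGGATCCCCTTCCA occurs at positions 24–41; this primer anneals to the bottom strand there with its 3' end pointing downstream.
Taking the reverse complement of ATGCAACTC gives GAGTTGCAT, found at positions 60–68 on the template; the primer anneals here to the top strand with its 3' end pointing upstream.
The product runs from position 24 to position 68, so its length is 68 − 24 + 1 = 45 bp.

45 bp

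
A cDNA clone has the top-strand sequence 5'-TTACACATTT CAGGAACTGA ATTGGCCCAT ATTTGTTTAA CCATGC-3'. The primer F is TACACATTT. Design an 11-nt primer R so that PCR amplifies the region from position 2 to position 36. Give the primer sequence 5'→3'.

5'-ACAAATATGGG-3'

The product's 3' end on the top strand is position 36.
The reverse primer anneals to the top strand over positions 26–36, i.e. to CCCATATTTGT.
Its sequence written 5'→3' is the reverse complement: ACAAATATGGG.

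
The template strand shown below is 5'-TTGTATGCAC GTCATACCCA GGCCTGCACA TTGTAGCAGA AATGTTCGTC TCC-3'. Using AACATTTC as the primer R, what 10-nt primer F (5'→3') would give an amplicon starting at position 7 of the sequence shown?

The reverse primer's reverse complement GAAATGTT matches the template at positions 39–46; the product starts at position 7.
The forward primer is identical to the top strand over positions 7–16: GCACGTCATA.

5'-GCACGTCATA-3'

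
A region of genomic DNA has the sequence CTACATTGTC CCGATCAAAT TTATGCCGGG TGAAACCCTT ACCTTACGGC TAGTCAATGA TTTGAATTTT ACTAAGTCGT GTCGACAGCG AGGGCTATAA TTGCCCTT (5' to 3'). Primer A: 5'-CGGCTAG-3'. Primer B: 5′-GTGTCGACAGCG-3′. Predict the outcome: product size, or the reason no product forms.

No product — both primers anneal to the same strand and extend in the same direction.

Primer A (CGGCTAG) matches the top strand at positions 47–53 (3' end points downstream).
Primer B (GTGTCGACAGCG) also matches the top strand directly, at positions 79–90 — its reverse complement CGCTGTCGACAC is not present.
Both primers anneal to the bottom strand with 3' ends pointing the same way, so neither can prime synthesis back toward the other.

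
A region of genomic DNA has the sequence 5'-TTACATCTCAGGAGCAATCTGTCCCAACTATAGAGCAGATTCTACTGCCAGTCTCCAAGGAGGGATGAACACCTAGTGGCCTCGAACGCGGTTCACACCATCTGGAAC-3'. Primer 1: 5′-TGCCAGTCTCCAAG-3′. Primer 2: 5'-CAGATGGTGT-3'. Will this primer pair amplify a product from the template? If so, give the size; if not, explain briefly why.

Yes — a 59 bp product.

Primer 1 (TGCCAGTCTCCAAG) matches the top strand at positions 46–59; it acts as a forward primer.
Primer 2's reverse complement is ACACCATCTG, matching the top strand at positions 95–104; it acts as a reverse primer.
The 3' ends face each other across positions 46–104, giving a 59 bp product.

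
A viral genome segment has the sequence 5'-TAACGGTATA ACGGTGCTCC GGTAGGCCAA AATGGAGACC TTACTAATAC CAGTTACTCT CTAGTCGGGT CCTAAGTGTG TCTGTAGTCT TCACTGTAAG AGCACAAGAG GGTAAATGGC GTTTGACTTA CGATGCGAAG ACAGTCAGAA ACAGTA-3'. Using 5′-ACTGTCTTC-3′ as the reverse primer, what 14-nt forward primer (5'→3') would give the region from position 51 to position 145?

5'-CAGTTACTCTCTAG-3'

The reverse primer's reverse complement GAAGACAGT matches the template at positions 137–145; the product starts at position 51.
The forward primer is identical to the top strand over positions 51–64: CAGTTACTCTCTAG.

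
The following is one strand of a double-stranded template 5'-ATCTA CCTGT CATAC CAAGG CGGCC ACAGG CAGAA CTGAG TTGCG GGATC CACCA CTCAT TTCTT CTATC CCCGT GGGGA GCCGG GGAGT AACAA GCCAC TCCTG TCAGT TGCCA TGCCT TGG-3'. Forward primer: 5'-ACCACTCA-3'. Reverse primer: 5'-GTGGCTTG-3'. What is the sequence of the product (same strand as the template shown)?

5'-ACCACTCATTTCTTCTATCCCCGTGGGGAGCCGGGGAGTAACAAGCCAC-3'

The forward primer matches the template at positions 52–59.
The reverse primer's reverse complement is CAAGCCAC, which matches the template at positions 93–100.
The product is the template from position 52 through 100 (49 bp).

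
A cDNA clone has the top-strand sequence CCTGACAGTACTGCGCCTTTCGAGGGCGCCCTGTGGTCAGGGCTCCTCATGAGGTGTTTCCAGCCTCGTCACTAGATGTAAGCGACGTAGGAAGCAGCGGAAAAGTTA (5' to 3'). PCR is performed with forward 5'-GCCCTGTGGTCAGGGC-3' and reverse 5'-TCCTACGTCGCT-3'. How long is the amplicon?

Forward primer GCCCTGTGGTCAGGGC is found on the top strand at positions 28–43.
Reverse complement of the reverse primer: AGCGACGTAGGA. This occurs on the top strand at positions 81–92.
Amplicon spans positions 28–92: 65 bp.

65 bp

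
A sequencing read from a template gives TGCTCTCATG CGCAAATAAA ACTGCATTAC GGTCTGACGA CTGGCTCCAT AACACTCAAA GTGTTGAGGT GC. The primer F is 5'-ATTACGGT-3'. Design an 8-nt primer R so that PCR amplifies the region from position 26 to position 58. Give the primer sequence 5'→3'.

The product's 3' end on the top strand is position 58.
The reverse primer anneals to the top strand over positions 51–58, i.e. to AACACTCA.
Its sequence written 5'→3' is the reverse complement: TGAGTGTT.

5'-TGAGTGTT-3'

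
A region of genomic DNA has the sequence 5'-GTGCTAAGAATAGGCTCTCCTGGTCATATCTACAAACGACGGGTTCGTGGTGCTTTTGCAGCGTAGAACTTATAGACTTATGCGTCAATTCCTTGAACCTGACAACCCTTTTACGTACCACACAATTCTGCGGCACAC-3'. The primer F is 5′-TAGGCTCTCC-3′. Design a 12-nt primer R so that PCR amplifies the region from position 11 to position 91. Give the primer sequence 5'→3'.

5'-GAATTGACGCAT-3'

The product's 3' end on the top strand is position 91.
The reverse primer anneals to the top strand over positions 80–91, i.e. to ATGCGTCAATTC.
Its sequence written 5'→3' is the reverse complement: GAATTGACGCAT.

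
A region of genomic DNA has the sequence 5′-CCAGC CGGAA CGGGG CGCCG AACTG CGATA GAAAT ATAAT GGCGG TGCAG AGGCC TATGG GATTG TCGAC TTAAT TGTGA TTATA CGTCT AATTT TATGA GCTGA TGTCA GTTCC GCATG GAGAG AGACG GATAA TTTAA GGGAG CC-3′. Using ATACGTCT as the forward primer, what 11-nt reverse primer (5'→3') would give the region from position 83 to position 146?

5'-GCTCCCTTAAA-3'

The product's 3' end on the top strand is position 146.
The reverse primer anneals to the top strand over positions 136–146, i.e. to TTTAAGGGAGC.
Its sequence written 5'→3' is the reverse complement: GCTCCCTTAAA.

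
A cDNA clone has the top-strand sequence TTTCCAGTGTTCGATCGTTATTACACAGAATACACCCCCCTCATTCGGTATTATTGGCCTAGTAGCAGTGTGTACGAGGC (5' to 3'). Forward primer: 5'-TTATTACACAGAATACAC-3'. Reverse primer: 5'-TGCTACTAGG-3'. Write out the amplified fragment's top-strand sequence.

Forward primer TTATTACACAGAATACAC is found on the top strand at positions 18–35.
Reverse complement of the reverse primer: CCTAGTAGCA. This occurs on the top strand at positions 58–67.
The product is the template from position 18 through 67 (50 bp).

5'-TTATTACACAGAATACACCCCCCTCATTCGGTATTATTGGCCTAGTAGCA-3'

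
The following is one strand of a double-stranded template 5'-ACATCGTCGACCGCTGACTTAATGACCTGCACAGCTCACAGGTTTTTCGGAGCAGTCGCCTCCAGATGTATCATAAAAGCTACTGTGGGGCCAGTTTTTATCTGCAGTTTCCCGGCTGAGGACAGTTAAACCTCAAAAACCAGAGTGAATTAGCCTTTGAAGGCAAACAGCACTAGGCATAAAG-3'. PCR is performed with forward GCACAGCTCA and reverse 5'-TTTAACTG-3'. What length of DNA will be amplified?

Scanning the template, GCACAGCTCA occurs at positions 29–38; this primer anneals to the bottom strand there with its 3' end pointing downstream.
Reverse complement of the reverse primer: CAGTTAAA. This occurs on the top strand at positions 123–130.
Amplicon spans positions 29–130: 102 bp.

102 bp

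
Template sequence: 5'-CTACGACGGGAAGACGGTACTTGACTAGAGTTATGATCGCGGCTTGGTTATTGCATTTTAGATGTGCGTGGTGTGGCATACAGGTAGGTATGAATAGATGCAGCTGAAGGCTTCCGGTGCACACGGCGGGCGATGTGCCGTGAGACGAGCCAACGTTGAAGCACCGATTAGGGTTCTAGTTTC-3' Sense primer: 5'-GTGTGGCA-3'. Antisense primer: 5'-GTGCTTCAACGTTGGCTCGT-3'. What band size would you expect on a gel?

Forward primer GTGTGGCA is found on the top strand at positions 71–78.
Taking the reverse complement of GTGCTTCAACGTTGGCTCGT gives ACGAGCCAACGTTGAAGCAC, found at positions 145–164 on the template; the primer anneals here to the top strand with its 3' end pointing upstream.
The product runs from position 71 to position 164, so its length is 164 − 71 + 1 = 94 bp.

94 bp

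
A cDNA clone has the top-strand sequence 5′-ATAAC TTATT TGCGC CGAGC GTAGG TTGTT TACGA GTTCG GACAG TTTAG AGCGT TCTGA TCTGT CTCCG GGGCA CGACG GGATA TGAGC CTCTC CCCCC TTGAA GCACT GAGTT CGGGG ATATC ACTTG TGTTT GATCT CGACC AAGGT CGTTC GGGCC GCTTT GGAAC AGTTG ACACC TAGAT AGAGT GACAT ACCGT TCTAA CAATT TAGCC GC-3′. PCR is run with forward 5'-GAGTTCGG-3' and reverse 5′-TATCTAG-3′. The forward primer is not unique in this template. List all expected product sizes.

The forward primer GAGTTCGG matches the top strand at positions 34–41, 111–118.
The reverse primer's reverse complement is CTAGATA, matching at positions 180–186.
Each forward site pairs with the reverse site to give a product ending at position 186: sizes 153, 76 bp.

153 bp, 76 bp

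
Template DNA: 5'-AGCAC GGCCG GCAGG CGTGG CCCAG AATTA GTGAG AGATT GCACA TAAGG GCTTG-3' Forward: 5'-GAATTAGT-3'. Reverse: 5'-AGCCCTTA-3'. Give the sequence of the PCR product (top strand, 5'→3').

Forward primer GAATTAGT is found on the top strand at positions 25–32.
Taking the reverse complement of AGCCCTTA gives TAAGGGCT, found at positions 46–53 on the template; the primer anneals here to the top strand with its 3' end pointing upstream.
The product is the template from position 25 through 53 (29 bp).

5'-GAATTAGTGAGAGATTGCACATAAGGGCT-3'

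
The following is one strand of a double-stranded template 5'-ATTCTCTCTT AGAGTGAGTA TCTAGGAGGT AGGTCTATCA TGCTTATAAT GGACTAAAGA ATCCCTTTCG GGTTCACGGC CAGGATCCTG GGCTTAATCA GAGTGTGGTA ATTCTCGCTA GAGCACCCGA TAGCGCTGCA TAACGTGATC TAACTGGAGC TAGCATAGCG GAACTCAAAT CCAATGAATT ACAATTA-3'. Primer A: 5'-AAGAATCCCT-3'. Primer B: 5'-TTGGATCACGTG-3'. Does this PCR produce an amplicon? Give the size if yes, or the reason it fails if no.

No product — primer B has no binding site in the template.

Primer B (TTGGATCACGTG) does not match the top strand, and its reverse complement CACGTGATCCAA does not match either.
With no annealing site for primer B, no amplification occurs.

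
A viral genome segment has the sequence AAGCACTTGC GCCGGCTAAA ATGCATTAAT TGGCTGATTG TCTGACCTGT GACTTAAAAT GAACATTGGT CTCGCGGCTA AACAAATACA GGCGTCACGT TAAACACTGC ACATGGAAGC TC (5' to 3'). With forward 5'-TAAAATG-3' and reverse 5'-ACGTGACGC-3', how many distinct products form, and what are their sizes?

The forward primer TAAAATG matches the top strand at positions 17–23, 55–61.
The reverse primer's reverse complement is GCGTCACGT, matching at positions 92–100.
Each forward site pairs with the reverse site to give a product ending at position 100: sizes 84, 46 bp.

Two products: 84 bp, 46 bp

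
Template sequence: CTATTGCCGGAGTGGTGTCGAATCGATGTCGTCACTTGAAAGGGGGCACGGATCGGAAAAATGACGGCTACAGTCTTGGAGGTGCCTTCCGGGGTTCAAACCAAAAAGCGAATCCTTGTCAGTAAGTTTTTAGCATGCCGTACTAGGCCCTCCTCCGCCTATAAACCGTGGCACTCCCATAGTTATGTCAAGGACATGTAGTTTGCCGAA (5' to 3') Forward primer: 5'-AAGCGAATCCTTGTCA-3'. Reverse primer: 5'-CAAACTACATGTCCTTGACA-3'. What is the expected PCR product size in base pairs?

100 bp

Forward primer AAGCGAATCCTTGTCA is found on the top strand at positions 106–121.
Reverse complement of the reverse primer: TGTCAAGGACATGTAGTTTG. This occurs on the top strand at positions 186–205.
The product runs from position 106 to position 205, so its length is 205 − 106 + 1 = 100 bp.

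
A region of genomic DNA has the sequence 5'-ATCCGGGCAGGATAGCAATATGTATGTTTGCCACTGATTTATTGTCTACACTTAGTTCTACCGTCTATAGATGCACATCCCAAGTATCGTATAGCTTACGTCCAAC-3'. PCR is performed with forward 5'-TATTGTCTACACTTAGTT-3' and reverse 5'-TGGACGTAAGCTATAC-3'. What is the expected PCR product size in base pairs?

65 bp

Scanning the template, TATTGTCTACACTTAGTT occurs at positions 40–57; this primer anneals to the bottom strand there with its 3' end pointing downstream.
Reverse complement of the reverse primer: GTATAGCTTACGTCCA. This occurs on the top strand at positions 89–104.
Product length = (reverse-primer end) − (forward-primer start) + 1 = 104 − 40 + 1 = 65 bp.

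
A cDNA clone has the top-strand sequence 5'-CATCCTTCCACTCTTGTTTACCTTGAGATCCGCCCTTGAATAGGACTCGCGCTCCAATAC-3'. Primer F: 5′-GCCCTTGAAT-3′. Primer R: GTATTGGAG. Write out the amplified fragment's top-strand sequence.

Scanning the template, GCCCTTGAAT occurs at positions 32–41; this primer anneals to the bottom strand there with its 3' end pointing downstream.
The reverse primer's reverse complement is CTCCAATAC, which matches the template at positions 52–60.
The product is the template from position 32 through 60 (29 bp).

5'-GCCCTTGAATAGGACTCGCGCTCCAATAC-3'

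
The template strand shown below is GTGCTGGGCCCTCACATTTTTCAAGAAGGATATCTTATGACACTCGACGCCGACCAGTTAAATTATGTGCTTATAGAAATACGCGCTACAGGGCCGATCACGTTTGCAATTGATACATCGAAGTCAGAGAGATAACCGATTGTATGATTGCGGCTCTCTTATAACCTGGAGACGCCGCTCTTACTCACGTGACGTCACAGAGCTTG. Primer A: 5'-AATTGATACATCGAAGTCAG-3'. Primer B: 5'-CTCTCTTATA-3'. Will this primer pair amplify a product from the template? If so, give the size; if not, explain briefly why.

Primer A (AATTGATACATCGAAGTCAG) matches the top strand at positions 108–127 (3' end points downstream).
Primer B (CTCTCTTATA) also matches the top strand directly, at positions 154–163 — its reverse complement TATAAGAGAG is not present.
Both primers anneal to the bottom strand with 3' ends pointing the same way, so neither can prime synthesis back toward the other.

No product — both primers anneal to the same strand and extend in the same direction.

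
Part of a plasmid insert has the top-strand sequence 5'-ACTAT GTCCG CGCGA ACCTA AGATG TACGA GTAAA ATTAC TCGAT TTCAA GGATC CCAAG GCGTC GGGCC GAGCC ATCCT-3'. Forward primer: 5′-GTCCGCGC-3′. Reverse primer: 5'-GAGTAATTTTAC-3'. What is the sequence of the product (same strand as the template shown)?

Scanning the template, GTCCGCGC occurs at positions 6–13; this primer anneals to the bottom strand there with its 3' end pointing downstream.
Taking the reverse complement of GAGTAATTTTAC gives GTAAAATTACTC, found at positions 31–42 on the template; the primer anneals here to the top strand with its 3' end pointing upstream.
The product is the template from position 6 through 42 (37 bp).

5'-GTCCGCGCGAACCTAAGATGTACGAGTAAAATTACTC-3'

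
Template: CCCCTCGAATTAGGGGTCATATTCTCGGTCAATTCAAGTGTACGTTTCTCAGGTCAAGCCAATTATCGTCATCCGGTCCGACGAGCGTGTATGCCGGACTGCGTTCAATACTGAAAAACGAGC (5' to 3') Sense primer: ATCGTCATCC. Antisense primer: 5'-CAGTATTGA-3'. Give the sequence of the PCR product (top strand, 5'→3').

5'-ATCGTCATCCGGTCCGACGAGCGTGTATGCCGGACTGCGTTCAATACTG-3'

Forward primer ATCGTCATCC is found on the top strand at positions 65–74.
The reverse primer's reverse complement is TCAATACTG, which matches the template at positions 105–113.
The product is the template from position 65 through 113 (49 bp).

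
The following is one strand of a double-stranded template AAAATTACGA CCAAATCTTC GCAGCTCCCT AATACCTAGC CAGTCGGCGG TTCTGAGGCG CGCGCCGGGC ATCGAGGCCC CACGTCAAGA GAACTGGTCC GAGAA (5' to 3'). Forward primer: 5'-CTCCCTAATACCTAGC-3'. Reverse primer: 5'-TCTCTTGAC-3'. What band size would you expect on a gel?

The forward primer matches the template at positions 25–40.
Taking the reverse complement of TCTCTTGAC gives GTCAAGAGA, found at positions 84–92 on the template; the primer anneals here to the top strand with its 3' end pointing upstream.
The product runs from position 25 to position 92, so its length is 92 − 25 + 1 = 68 bp.

68 bp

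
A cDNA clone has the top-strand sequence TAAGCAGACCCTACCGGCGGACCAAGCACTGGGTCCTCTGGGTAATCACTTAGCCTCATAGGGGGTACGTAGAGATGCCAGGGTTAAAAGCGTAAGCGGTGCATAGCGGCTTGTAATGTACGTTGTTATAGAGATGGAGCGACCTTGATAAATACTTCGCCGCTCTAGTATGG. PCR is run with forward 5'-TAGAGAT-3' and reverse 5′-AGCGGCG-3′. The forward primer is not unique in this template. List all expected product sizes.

95 bp, 36 bp

The forward primer TAGAGAT matches the top strand at positions 70–76, 129–135.
The reverse primer's reverse complement is CGCCGCT, matching at positions 158–164.
Each forward site pairs with the reverse site to give a product ending at position 164: sizes 95, 36 bp.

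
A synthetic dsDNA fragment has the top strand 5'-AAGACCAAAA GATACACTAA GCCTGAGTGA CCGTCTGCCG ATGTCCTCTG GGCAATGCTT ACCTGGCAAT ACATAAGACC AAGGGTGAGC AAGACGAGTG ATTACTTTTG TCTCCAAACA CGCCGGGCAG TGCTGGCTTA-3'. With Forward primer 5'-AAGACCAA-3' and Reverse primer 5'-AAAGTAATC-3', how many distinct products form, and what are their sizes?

Two products: 108 bp, 34 bp

The forward primer AAGACCAA matches the top strand at positions 1–8, 75–82.
The reverse primer's reverse complement is GATTACTTT, matching at positions 100–108.
Each forward site pairs with the reverse site to give a product ending at position 108: sizes 108, 34 bp.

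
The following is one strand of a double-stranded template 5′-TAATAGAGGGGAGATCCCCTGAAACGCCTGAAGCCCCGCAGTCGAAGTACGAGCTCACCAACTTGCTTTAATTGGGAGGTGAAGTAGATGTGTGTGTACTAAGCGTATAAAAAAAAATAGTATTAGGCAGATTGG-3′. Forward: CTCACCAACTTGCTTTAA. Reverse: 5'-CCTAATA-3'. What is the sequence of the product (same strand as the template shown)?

5'-CTCACCAACTTGCTTTAATTGGGAGGTGAAGTAGATGTGTGTGTACTAAGCGTATAAAAAAAAATAGTATTAGG-3'

Scanning the template, CTCACCAACTTGCTTTAA occurs at positions 54–71; this primer anneals to the bottom strand there with its 3' end pointing downstream.
Reverse complement of the reverse primer: TATTAGG. This occurs on the top strand at positions 121–127.
The product is the template from position 54 through 127 (74 bp).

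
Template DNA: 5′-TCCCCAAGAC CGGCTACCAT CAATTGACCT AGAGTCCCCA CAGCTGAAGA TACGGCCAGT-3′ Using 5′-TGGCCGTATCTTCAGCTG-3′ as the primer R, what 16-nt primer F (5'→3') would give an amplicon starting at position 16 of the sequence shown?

The reverse primer's reverse complement CAGCTGAAGATACGGCCA matches the template at positions 41–58; the product starts at position 16.
The forward primer is identical to the top strand over positions 16–31: ACCATCAATTGACCTA.

5'-ACCATCAATTGACCTA-3'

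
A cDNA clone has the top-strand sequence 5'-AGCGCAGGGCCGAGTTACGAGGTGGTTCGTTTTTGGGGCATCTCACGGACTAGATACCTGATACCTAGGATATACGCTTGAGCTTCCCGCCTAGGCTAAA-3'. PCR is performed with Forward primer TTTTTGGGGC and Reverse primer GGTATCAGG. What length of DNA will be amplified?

36 bp

Scanning the template, TTTTTGGGGC occurs at positions 30–39; this primer anneals to the bottom strand there with its 3' end pointing downstream.
The reverse primer's reverse complement is CCTGATACC, which matches the template at positions 57–65.
Product length = (reverse-primer end) − (forward-primer start) + 1 = 65 − 30 + 1 = 36 bp.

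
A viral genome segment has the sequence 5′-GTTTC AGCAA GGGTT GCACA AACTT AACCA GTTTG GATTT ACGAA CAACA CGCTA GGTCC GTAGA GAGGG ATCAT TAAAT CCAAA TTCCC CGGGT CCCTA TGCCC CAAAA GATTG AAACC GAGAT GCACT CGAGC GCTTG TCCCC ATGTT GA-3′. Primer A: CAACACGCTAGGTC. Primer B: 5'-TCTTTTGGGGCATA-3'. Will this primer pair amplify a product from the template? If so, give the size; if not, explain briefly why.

Yes — a 67 bp product.

Primer A (CAACACGCTAGGTC) matches the top strand at positions 46–59; it acts as a forward primer.
Primer B's reverse complement is TATGCCCCAAAAGA, matching the top strand at positions 99–112; it acts as a reverse primer.
The 3' ends face each other across positions 46–112, giving a 67 bp product.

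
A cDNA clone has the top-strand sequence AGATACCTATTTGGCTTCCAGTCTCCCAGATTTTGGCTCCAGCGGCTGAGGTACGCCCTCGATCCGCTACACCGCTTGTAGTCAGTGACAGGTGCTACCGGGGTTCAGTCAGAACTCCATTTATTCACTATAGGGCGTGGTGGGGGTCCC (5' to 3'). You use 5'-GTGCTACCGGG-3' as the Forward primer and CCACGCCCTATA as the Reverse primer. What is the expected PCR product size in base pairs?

49 bp

Scanning the template, GTGCTACCGGG occurs at positions 92–102; this primer anneals to the bottom strand there with its 3' end pointing downstream.
Reverse complement of the reverse primer: TATAGGGCGTGG. This occurs on the top strand at positions 129–140.
Product length = (reverse-primer end) − (forward-primer start) + 1 = 140 − 92 + 1 = 49 bp.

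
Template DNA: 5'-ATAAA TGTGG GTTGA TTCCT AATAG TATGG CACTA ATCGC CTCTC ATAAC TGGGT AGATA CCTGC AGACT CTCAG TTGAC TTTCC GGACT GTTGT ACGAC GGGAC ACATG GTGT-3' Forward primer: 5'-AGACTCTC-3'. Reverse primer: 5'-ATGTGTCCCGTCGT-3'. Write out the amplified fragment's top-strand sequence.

The forward primer matches the template at positions 66–73.
Reverse complement of the reverse primer: ACGACGGGACACAT. This occurs on the top strand at positions 96–109.
The product is the template from position 66 through 109 (44 bp).

5'-AGACTCTCAGTTGACTTTCCGGACTGTTGTACGACGGGACACAT-3'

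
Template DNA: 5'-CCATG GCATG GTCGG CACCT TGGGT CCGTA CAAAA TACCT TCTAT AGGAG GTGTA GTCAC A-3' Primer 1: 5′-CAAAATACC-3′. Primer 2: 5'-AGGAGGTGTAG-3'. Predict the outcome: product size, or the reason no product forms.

Primer 1 (CAAAATACC) matches the top strand at positions 31–39 (3' end points downstream).
Primer 2 (AGGAGGTGTAG) also matches the top strand directly, at positions 46–56 — its reverse complement CTACACCTCCT is not present.
Both primers anneal to the bottom strand with 3' ends pointing the same way, so neither can prime synthesis back toward the other.

No product — both primers anneal to the same strand and extend in the same direction.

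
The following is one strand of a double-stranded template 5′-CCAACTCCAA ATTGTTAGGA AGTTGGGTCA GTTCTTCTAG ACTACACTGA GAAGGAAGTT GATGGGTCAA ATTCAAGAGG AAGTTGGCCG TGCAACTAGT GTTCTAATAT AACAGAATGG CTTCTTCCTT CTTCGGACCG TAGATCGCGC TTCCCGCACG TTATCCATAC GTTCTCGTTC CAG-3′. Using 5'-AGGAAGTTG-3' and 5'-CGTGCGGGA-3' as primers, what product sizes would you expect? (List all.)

144 bp, 108 bp, 83 bp

The forward primer AGGAAGTTG matches the top strand at positions 17–25, 53–61, 78–86.
The reverse primer's reverse complement is TCCCGCACG, matching at positions 152–160.
Each forward site pairs with the reverse site to give a product ending at position 160: sizes 144, 108, 83 bp.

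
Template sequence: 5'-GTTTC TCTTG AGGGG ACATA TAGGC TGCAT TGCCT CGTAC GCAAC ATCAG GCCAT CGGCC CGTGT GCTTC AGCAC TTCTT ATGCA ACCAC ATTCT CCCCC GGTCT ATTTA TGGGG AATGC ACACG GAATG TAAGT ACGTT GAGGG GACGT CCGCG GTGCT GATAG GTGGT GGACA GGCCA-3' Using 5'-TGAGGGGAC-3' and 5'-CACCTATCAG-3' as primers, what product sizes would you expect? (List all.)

The forward primer TGAGGGGAC matches the top strand at positions 9–17, 140–148.
The reverse primer's reverse complement is CTGATAGGTG, matching at positions 159–168.
Each forward site pairs with the reverse site to give a product ending at position 168: sizes 160, 29 bp.

160 bp, 29 bp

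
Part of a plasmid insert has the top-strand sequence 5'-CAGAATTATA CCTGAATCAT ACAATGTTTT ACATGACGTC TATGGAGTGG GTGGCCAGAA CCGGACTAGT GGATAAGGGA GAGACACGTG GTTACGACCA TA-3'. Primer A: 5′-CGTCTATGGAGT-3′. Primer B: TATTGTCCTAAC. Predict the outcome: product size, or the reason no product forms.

No product — primer B has no binding site in the template.

Primer B (TATTGTCCTAAC) does not match the top strand, and its reverse complement GTTAGGACAATA does not match either.
With no annealing site for primer B, no amplification occurs.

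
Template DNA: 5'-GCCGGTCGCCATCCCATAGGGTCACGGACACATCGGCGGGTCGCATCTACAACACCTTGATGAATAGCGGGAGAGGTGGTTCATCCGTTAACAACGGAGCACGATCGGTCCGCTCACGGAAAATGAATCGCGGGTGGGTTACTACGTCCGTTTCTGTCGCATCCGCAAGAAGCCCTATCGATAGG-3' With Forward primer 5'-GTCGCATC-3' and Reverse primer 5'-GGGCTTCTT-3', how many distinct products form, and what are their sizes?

Two products: 136 bp, 20 bp

The forward primer GTCGCATC matches the top strand at positions 40–47, 156–163.
The reverse primer's reverse complement is AAGAAGCCC, matching at positions 167–175.
Each forward site pairs with the reverse site to give a product ending at position 175: sizes 136, 20 bp.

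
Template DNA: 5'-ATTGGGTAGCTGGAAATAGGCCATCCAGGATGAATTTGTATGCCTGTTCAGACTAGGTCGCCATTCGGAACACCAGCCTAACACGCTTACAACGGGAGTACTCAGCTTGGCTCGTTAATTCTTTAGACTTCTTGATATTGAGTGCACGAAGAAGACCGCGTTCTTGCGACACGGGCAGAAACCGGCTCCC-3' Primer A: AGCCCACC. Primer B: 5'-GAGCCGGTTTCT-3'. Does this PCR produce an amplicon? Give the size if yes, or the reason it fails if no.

Primer A (AGCCCACC) does not match the top strand, and its reverse complement GGTGGGCT does not match either.
With no annealing site for primer A, no amplification occurs.

No product — primer A has no binding site in the template.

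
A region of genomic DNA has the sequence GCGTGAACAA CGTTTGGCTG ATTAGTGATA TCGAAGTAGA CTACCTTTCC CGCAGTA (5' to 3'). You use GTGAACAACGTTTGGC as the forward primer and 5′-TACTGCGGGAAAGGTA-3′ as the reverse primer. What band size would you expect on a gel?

55 bp

Scanning the template, GTGAACAACGTTTGGC occurs at positions 3–18; this primer anneals to the bottom strand there with its 3' end pointing downstream.
Taking the reverse complement of TACTGCGGGAAAGGTA gives TACCTTTCCCGCAGTA, found at positions 42–57 on the template; the primer anneals here to the top strand with its 3' end pointing upstream.
The product runs from position 3 to position 57, so its length is 57 − 3 + 1 = 55 bp.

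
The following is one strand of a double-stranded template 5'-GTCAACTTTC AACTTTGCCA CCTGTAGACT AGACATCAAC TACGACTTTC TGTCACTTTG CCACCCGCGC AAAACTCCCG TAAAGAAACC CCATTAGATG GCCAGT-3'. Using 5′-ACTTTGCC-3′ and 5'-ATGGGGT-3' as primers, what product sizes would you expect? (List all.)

83 bp, 40 bp

The forward primer ACTTTGCC matches the top strand at positions 12–19, 55–62.
The reverse primer's reverse complement is ACCCCAT, matching at positions 88–94.
Each forward site pairs with the reverse site to give a product ending at position 94: sizes 83, 40 bp.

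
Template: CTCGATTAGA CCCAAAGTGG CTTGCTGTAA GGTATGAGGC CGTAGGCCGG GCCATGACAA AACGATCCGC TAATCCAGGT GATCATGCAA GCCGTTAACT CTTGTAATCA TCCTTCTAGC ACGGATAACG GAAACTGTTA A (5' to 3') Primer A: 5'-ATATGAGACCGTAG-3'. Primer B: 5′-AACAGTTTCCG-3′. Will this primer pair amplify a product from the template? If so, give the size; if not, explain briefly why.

No product — primer A has no binding site in the template.

Primer A (ATATGAGACCGTAG) does not match the top strand, and its reverse complement CTACGGTCTCATAT does not match either.
With no annealing site for primer A, no amplification occurs.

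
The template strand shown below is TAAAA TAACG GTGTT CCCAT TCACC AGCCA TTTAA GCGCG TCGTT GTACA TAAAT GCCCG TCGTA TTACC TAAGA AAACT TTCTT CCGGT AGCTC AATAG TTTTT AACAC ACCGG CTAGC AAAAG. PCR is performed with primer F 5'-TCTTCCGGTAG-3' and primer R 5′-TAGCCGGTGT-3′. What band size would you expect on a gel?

Scanning the template, TCTTCCGGTAG occurs at positions 82–92; this primer anneals to the bottom strand there with its 3' end pointing downstream.
Taking the reverse complement of TAGCCGGTGT gives ACACCGGCTA, found at positions 109–118 on the template; the primer anneals here to the top strand with its 3' end pointing upstream.
The product runs from position 82 to position 118, so its length is 118 − 82 + 1 = 37 bp.

37 bp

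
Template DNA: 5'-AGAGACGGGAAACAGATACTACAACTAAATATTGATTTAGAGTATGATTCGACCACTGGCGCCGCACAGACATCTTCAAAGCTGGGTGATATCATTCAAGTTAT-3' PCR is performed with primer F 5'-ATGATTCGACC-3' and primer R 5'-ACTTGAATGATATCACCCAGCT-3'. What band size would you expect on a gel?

58 bp

Scanning the template, ATGATTCGACC occurs at positions 44–54; this primer anneals to the bottom strand there with its 3' end pointing downstream.
Taking the reverse complement of ACTTGAATGATATCACCCAGCT gives AGCTGGGTGATATCATTCAAGT, found at positions 80–101 on the template; the primer anneals here to the top strand with its 3' end pointing upstream.
Product length = (reverse-primer end) − (forward-primer start) + 1 = 101 − 44 + 1 = 58 bp.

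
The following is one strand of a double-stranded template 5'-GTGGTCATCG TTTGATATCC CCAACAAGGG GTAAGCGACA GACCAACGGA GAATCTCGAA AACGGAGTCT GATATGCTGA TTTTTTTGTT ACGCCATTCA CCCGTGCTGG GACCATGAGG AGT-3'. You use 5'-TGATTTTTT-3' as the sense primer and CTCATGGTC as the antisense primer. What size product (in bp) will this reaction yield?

Forward primer TGATTTTTT is found on the top strand at positions 78–86.
Reverse complement of the reverse primer: GACCATGAG. This occurs on the top strand at positions 111–119.
Amplicon spans positions 78–119: 42 bp.

42 bp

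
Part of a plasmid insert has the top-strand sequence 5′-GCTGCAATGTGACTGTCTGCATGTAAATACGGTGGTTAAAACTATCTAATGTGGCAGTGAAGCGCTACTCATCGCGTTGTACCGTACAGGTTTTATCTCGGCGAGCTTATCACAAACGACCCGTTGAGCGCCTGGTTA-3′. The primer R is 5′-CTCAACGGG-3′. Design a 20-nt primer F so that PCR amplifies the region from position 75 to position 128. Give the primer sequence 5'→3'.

5'-CGTTGTACCGTACAGGTTTT-3'

The reverse primer's reverse complement CCCGTTGAG matches the template at positions 120–128; the product starts at position 75.
The forward primer is identical to the top strand over positions 75–94: CGTTGTACCGTACAGGTTTT.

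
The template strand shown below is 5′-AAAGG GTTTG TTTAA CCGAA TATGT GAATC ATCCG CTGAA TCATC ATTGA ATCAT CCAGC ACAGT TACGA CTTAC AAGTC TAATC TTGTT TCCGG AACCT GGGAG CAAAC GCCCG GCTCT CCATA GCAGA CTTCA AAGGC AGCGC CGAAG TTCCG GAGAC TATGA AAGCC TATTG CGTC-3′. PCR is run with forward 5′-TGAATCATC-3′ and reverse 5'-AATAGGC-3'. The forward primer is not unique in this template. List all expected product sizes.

150 bp, 138 bp, 127 bp

The forward primer TGAATCATC matches the top strand at positions 25–33, 37–45, 48–56.
The reverse primer's reverse complement is GCCTATT, matching at positions 168–174.
Each forward site pairs with the reverse site to give a product ending at position 174: sizes 150, 138, 127 bp.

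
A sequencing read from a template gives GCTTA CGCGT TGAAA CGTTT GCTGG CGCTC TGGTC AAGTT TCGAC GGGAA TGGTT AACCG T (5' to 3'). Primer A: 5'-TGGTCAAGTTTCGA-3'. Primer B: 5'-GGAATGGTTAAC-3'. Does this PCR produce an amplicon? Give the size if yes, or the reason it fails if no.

No product — both primers anneal to the same strand and extend in the same direction.

Primer A (TGGTCAAGTTTCGA) matches the top strand at positions 31–44 (3' end points downstream).
Primer B (GGAATGGTTAAC) also matches the top strand directly, at positions 47–58 — its reverse complement GTTAACCATTCC is not present.
Both primers anneal to the bottom strand with 3' ends pointing the same way, so neither can prime synthesis back toward the other.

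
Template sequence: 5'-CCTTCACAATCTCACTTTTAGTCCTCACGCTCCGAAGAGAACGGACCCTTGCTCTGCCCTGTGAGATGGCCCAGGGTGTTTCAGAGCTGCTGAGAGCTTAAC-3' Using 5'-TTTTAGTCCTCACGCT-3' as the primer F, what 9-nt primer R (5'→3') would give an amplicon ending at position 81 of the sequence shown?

The forward primer binds at positions 16–31; the product's 3' end on the top strand is position 81.
The reverse primer anneals to the top strand over positions 73–81, i.e. to AGGGTGTTT.
Its sequence written 5'→3' is the reverse complement: AAACACCCT.

5'-AAACACCCT-3'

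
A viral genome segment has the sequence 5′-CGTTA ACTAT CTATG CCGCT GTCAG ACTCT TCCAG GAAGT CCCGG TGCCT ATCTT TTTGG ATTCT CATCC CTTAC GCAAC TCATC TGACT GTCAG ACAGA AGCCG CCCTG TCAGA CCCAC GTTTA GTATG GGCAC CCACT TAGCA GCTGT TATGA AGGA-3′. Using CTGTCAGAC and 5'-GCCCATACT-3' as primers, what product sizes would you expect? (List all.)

The forward primer CTGTCAGAC matches the top strand at positions 19–27, 89–97, 108–116.
The reverse primer's reverse complement is AGTATGGGC, matching at positions 125–133.
Each forward site pairs with the reverse site to give a product ending at position 133: sizes 115, 45, 26 bp.

115 bp, 45 bp, 26 bp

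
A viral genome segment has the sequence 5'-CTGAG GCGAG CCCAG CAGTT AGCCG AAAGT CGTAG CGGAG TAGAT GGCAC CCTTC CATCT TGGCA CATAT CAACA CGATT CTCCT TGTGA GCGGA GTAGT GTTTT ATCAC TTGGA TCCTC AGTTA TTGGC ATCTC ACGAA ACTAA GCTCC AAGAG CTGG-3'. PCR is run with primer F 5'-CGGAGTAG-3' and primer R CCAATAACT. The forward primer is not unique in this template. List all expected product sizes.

94 bp, 38 bp

The forward primer CGGAGTAG matches the top strand at positions 36–43, 92–99.
The reverse primer's reverse complement is AGTTATTGG, matching at positions 121–129.
Each forward site pairs with the reverse site to give a product ending at position 129: sizes 94, 38 bp.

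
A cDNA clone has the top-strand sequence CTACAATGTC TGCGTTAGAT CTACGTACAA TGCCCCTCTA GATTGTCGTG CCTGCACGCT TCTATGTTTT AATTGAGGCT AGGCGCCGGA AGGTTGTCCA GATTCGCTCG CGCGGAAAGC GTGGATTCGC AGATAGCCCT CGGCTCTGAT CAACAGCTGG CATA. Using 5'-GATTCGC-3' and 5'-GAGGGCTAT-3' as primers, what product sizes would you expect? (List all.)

41 bp, 18 bp

The forward primer GATTCGC matches the top strand at positions 101–107, 124–130.
The reverse primer's reverse complement is ATAGCCCTC, matching at positions 133–141.
Each forward site pairs with the reverse site to give a product ending at position 141: sizes 41, 18 bp.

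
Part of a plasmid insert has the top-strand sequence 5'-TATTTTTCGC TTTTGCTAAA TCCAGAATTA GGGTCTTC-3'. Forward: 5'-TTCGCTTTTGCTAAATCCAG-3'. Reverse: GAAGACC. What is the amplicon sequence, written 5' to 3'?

5'-TTCGCTTTTGCTAAATCCAGAATTAGGGTCTTC-3'

Scanning the template, TTCGCTTTTGCTAAATCCAG occurs at positions 6–25; this primer anneals to the bottom strand there with its 3' end pointing downstream.
Taking the reverse complement of GAAGACC gives GGTCTTC, found at positions 32–38 on the template; the primer anneals here to the top strand with its 3' end pointing upstream.
The product is the template from position 6 through 38 (33 bp).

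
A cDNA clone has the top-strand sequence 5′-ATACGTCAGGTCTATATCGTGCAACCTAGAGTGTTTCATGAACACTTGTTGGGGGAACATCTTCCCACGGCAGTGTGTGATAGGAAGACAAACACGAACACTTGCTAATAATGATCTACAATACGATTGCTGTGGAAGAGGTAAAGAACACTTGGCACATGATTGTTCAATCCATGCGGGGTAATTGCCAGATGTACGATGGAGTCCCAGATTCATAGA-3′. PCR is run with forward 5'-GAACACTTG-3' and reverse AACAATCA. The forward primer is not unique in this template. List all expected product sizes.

128 bp, 72 bp, 22 bp

The forward primer GAACACTTG matches the top strand at positions 40–48, 96–104, 146–154.
The reverse primer's reverse complement is TGATTGTT, matching at positions 160–167.
Each forward site pairs with the reverse site to give a product ending at position 167: sizes 128, 72, 22 bp.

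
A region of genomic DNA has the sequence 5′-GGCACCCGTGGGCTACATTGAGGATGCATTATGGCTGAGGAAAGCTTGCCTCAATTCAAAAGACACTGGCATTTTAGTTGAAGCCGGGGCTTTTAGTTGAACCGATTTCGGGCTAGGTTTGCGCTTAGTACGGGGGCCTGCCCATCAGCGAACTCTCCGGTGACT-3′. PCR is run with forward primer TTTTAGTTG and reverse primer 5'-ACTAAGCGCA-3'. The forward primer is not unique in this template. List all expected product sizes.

The forward primer TTTTAGTTG matches the top strand at positions 72–80, 91–99.
The reverse primer's reverse complement is TGCGCTTAGT, matching at positions 120–129.
Each forward site pairs with the reverse site to give a product ending at position 129: sizes 58, 39 bp.

58 bp, 39 bp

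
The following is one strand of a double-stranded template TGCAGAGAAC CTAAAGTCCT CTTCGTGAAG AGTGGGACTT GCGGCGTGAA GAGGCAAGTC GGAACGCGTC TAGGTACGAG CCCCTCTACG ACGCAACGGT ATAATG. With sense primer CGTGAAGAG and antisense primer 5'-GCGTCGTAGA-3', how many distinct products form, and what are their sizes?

Two products: 71 bp, 50 bp

The forward primer CGTGAAGAG matches the top strand at positions 24–32, 45–53.
The reverse primer's reverse complement is TCTACGACGC, matching at positions 85–94.
Each forward site pairs with the reverse site to give a product ending at position 94: sizes 71, 50 bp.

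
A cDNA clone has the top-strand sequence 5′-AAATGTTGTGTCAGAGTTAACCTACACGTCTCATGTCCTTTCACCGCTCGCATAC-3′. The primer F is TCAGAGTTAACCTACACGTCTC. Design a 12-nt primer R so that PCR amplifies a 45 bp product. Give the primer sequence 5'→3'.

The forward primer binds at positions 11–32, so a 45 bp product ends at position 11 + 45 − 1 = 55.
The reverse primer anneals to the top strand over positions 44–55, i.e. to CCGCTCGCATAC.
Its sequence written 5'→3' is the reverse complement: GTATGCGAGCGG.

5'-GTATGCGAGCGG-3'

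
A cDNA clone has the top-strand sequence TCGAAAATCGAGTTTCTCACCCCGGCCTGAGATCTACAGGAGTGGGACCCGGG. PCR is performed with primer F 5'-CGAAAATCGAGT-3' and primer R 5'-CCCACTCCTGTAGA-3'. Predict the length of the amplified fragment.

45 bp

Scanning the template, CGAAAATCGAGT occurs at positions 2–13; this primer anneals to the bottom strand there with its 3' end pointing downstream.
Taking the reverse complement of CCCACTCCTGTAGA gives TCTACAGGAGTGGG, found at positions 33–46 on the template; the primer anneals here to the top strand with its 3' end pointing upstream.
The product runs from position 2 to position 46, so its length is 46 − 2 + 1 = 45 bp.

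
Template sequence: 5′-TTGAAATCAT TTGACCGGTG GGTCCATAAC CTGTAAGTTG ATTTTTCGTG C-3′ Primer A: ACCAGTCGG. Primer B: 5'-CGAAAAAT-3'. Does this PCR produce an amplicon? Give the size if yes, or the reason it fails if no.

No product — primer A has no binding site in the template.

Primer A (ACCAGTCGG) does not match the top strand, and its reverse complement CCGACTGGT does not match either.
With no annealing site for primer A, no amplification occurs.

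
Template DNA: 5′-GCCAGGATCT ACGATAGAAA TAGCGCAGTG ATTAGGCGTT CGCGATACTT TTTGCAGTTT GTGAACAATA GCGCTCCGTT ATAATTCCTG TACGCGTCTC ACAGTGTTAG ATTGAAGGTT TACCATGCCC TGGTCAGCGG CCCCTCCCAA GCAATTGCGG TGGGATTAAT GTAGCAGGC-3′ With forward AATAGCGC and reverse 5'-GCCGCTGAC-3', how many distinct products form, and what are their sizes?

The forward primer AATAGCGC matches the top strand at positions 19–26, 67–74.
The reverse primer's reverse complement is GTCAGCGGC, matching at positions 133–141.
Each forward site pairs with the reverse site to give a product ending at position 141: sizes 123, 75 bp.

Two products: 123 bp, 75 bp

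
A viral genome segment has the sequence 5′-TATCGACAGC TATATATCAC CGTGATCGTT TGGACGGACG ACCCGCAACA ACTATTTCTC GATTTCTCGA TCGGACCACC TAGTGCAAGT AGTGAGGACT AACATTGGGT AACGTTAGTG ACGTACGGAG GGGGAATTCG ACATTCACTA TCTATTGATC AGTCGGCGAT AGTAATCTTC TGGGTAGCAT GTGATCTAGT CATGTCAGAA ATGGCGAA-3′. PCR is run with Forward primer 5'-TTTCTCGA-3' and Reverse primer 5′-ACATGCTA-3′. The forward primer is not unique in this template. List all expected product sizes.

138 bp, 130 bp

The forward primer TTTCTCGA matches the top strand at positions 55–62, 63–70.
The reverse primer's reverse complement is TAGCATGT, matching at positions 185–192.
Each forward site pairs with the reverse site to give a product ending at position 192: sizes 138, 130 bp.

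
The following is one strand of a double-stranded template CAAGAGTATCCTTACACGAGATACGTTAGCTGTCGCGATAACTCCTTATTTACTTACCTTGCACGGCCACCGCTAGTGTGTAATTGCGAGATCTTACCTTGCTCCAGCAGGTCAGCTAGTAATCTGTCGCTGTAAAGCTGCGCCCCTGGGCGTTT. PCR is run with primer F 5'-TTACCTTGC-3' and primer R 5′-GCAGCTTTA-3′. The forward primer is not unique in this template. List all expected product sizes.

The forward primer TTACCTTGC matches the top strand at positions 54–62, 94–102.
The reverse primer's reverse complement is TAAAGCTGC, matching at positions 133–141.
Each forward site pairs with the reverse site to give a product ending at position 141: sizes 88, 48 bp.

88 bp, 48 bp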